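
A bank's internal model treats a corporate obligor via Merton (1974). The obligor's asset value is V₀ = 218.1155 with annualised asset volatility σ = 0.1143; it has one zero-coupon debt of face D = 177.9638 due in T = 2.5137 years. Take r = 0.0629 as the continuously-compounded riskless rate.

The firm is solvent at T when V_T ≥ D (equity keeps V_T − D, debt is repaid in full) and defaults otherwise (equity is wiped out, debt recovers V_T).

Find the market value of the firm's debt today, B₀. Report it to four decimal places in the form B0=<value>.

d₁ = [ln(V₀/D) + (r + σ²/2)T] / (σ√T)
   = [ln(218.1155/177.9638) + (0.0629 + 0.5·0.1143²)·2.5137] / (0.1143·√2.5137)
   = [0.203445 + 0.174532] / 0.181219 = 2.085748
d₂ = d₁ − σ√T = 2.085748 − 0.181219 = 1.904529
N(d₁) = 0.981499,  N(d₂) = 0.971579,  e^(−rT) = 0.853754
E₀ = V₀·N(d₁) − D·e^(−rT)·N(d₂)
   = 218.1155·0.981499 − 177.9638·0.853754·0.971579 = 66.460987
B₀ = V₀ − E₀ = 218.1155 − 66.460987 = 151.654513

B0=151.6545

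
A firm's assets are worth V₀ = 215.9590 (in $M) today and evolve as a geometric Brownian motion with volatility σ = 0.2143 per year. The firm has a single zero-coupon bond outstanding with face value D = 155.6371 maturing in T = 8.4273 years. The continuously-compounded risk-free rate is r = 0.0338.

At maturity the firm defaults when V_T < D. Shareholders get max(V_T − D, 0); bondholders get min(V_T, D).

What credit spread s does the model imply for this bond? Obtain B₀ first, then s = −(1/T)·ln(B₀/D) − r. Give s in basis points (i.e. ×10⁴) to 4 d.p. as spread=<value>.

spread=86.5463

d₁ = [ln(V₀/D) + (r + σ²/2)T] / (σ√T)
   = [ln(215.9590/155.6371) + (0.0338 + 0.5·0.2143²)·8.4273] / (0.2143·√8.4273)
   = [0.327562 + 0.478352] / 0.622109 = 1.295455
d₂ = d₁ − σ√T = 1.295455 − 0.622109 = 0.673346
N(d₁) = 0.902418,  N(d₂) = 0.749636,  e^(−rT) = 0.752133
E₀ = V₀·N(d₁) − D·e^(−rT)·N(d₂)
   = 215.9590·0.902418 − 155.6371·0.752133·0.749636 = 107.133127
B₀ = V₀ − E₀ = 215.9590 − 107.133127 = 108.825873
spread = −(1/T)·ln(B₀/D) − r = −(1/8.4273)·ln(108.825873/155.6371) − 0.0338 = 0.00865463
in basis points: 0.00865463 × 10⁴ = 86.5463 bp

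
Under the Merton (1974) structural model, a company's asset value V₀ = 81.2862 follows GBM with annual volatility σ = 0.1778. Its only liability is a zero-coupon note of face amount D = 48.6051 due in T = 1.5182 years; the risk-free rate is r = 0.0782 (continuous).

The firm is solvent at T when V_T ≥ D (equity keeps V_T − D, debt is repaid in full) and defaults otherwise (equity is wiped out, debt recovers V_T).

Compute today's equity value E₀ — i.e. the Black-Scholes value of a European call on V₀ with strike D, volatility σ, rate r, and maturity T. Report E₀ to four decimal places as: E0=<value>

E0=38.1295

d₁ = [ln(V₀/D) + (r + σ²/2)T] / (σ√T)
   = [ln(81.2862/48.6051) + (0.0782 + 0.5·0.1778²)·1.5182] / (0.1778·√1.5182)
   = [0.514248 + 0.142721] / 0.219077 = 2.998805
d₂ = d₁ − σ√T = 2.998805 − 0.219077 = 2.779728
N(d₁) = 0.998645,  N(d₂) = 0.997280,  e^(−rT) = 0.888054
E₀ = V₀·N(d₁) − D·e^(−rT)·N(d₂)
   = 81.2862·0.998645 − 48.6051·0.888054·0.997280 = 38.129525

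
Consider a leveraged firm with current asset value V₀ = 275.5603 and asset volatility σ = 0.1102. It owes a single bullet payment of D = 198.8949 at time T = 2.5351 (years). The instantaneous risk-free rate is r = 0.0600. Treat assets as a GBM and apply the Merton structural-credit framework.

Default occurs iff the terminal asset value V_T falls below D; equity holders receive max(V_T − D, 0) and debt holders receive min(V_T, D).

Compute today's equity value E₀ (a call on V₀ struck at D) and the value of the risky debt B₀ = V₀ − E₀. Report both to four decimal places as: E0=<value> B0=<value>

E0=104.7671 B0=170.7932

d₁ = [ln(V₀/D) + (r + σ²/2)T] / (σ√T)
   = [ln(275.5603/198.8949) + (0.0600 + 0.5·0.1102²)·2.5351] / (0.1102·√2.5351)
   = [0.326030 + 0.167499] / 0.175460 = 2.812766
d₂ = d₁ − σ√T = 2.812766 − 0.175460 = 2.637306
N(d₁) = 0.997544,  N(d₂) = 0.995822,  e^(−rT) = 0.858897
E₀ = V₀·N(d₁) − D·e^(−rT)·N(d₂)
   = 275.5603·0.997544 − 198.8949·0.858897·0.995822 = 104.767074
B₀ = V₀ − E₀ = 275.5603 − 104.767074 = 170.793226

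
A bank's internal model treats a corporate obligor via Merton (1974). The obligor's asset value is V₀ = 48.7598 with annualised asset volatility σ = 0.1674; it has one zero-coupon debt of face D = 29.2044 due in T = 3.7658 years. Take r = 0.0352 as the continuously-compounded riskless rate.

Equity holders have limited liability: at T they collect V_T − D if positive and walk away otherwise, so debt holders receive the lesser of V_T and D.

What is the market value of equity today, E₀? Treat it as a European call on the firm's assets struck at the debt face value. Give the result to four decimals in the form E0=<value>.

d₁ = [ln(V₀/D) + (r + σ²/2)T] / (σ√T)
   = [ln(48.7598/29.2044) + (0.0352 + 0.5·0.1674²)·3.7658] / (0.1674·√3.7658)
   = [0.512587 + 0.185320] / 0.324851 = 2.148392
d₂ = d₁ − σ√T = 2.148392 − 0.324851 = 1.823541
N(d₁) = 0.984159,  N(d₂) = 0.965889,  e^(−rT) = 0.875854
E₀ = V₀·N(d₁) − D·e^(−rT)·N(d₂)
   = 48.7598·0.984159 − 29.2044·0.875854·0.965889 = 23.281109

E0=23.2811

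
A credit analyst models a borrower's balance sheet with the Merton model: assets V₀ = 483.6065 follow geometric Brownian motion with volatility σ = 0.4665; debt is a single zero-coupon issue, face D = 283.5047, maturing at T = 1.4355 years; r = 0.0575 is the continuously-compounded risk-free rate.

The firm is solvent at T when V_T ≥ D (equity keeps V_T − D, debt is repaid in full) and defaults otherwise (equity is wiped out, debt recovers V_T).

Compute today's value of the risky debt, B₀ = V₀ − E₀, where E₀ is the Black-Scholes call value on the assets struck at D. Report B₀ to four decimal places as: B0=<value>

B0=247.8432

d₁ = [ln(V₀/D) + (r + σ²/2)T] / (σ√T)
   = [ln(483.6065/283.5047) + (0.0575 + 0.5·0.4665²)·1.4355] / (0.4665·√1.4355)
   = [0.534043 + 0.238740] / 0.558925 = 1.382624
d₂ = d₁ − σ√T = 1.382624 − 0.558925 = 0.823699
N(d₁) = 0.916610,  N(d₂) = 0.794945,  e^(−rT) = 0.920773
E₀ = V₀·N(d₁) − D·e^(−rT)·N(d₂)
   = 483.6065·0.916610 − 283.5047·0.920773·0.794945 = 235.763254
B₀ = V₀ − E₀ = 483.6065 − 235.763254 = 247.843246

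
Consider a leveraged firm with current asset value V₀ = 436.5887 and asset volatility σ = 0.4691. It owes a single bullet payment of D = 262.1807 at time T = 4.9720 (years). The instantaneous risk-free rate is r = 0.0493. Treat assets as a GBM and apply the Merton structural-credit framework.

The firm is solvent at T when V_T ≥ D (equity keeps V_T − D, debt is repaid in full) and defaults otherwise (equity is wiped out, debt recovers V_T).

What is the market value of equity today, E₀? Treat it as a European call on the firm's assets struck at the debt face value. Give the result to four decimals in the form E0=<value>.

d₁ = [ln(V₀/D) + (r + σ²/2)T] / (σ√T)
   = [ln(436.5887/262.1807) + (0.0493 + 0.5·0.4691²)·4.9720] / (0.4691·√4.9720)
   = [0.509958 + 0.792176] / 1.045998 = 1.244871
d₂ = d₁ − σ√T = 1.244871 − 1.045998 = 0.198873
N(d₁) = 0.893410,  N(d₂) = 0.578819,  e^(−rT) = 0.782611
E₀ = V₀·N(d₁) − D·e^(−rT)·N(d₂)
   = 436.5887·0.893410 − 262.1807·0.782611·0.578819 = 271.287672

E0=271.2877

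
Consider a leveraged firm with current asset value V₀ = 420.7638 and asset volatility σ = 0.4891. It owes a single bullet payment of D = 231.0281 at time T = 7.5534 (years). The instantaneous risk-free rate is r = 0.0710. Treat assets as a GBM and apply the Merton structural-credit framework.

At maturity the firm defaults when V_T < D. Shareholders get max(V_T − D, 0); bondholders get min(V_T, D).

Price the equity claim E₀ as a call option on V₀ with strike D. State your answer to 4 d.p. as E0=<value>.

E0=316.7341

d₁ = [ln(V₀/D) + (r + σ²/2)T] / (σ√T)
   = [ln(420.7638/231.0281) + (0.0710 + 0.5·0.4891²)·7.5534] / (0.4891·√7.5534)
   = [0.599532 + 1.439749] / 1.344216 = 1.517079
d₂ = d₁ − σ√T = 1.517079 − 1.344216 = 0.172864
N(d₁) = 0.935377,  N(d₂) = 0.568621,  e^(−rT) = 0.584913
E₀ = V₀·N(d₁) − D·e^(−rT)·N(d₂)
   = 420.7638·0.935377 − 231.0281·0.584913·0.568621 = 316.734100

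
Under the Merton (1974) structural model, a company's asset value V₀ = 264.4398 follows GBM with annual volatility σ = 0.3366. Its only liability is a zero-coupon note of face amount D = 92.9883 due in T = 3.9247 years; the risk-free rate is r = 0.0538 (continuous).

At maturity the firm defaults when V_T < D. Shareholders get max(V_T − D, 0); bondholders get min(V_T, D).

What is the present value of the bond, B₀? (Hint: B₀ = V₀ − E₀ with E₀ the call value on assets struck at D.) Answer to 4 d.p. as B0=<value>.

B0=74.2496

d₁ = [ln(V₀/D) + (r + σ²/2)T] / (σ√T)
   = [ln(264.4398/92.9883) + (0.0538 + 0.5·0.3366²)·3.9247] / (0.3366·√3.9247)
   = [1.045140 + 0.433482] / 0.666833 = 2.217379
d₂ = d₁ − σ√T = 2.217379 − 0.666833 = 1.550545
N(d₁) = 0.986701,  N(d₂) = 0.939495,  e^(−rT) = 0.809654
E₀ = V₀·N(d₁) − D·e^(−rT)·N(d₂)
   = 264.4398·0.986701 − 92.9883·0.809654·0.939495 = 190.190157
B₀ = V₀ − E₀ = 264.4398 − 190.190157 = 74.249643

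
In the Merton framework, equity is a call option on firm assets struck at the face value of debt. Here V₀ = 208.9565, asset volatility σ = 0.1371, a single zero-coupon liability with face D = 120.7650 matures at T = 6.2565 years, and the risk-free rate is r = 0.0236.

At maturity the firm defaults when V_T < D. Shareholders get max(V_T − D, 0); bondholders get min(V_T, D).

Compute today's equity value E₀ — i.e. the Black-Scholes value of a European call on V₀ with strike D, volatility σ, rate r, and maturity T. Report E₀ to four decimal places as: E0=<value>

E0=105.1613

d₁ = [ln(V₀/D) + (r + σ²/2)T] / (σ√T)
   = [ln(208.9565/120.7650) + (0.0236 + 0.5·0.1371²)·6.2565] / (0.1371·√6.2565)
   = [0.548280 + 0.206453] / 0.342928 = 2.200848
d₂ = d₁ − σ√T = 2.200848 − 0.342928 = 1.857920
N(d₁) = 0.986127,  N(d₂) = 0.968410,  e^(−rT) = 0.862730
E₀ = V₀·N(d₁) − D·e^(−rT)·N(d₂)
   = 208.9565·0.986127 − 120.7650·0.862730·0.968410 = 105.161273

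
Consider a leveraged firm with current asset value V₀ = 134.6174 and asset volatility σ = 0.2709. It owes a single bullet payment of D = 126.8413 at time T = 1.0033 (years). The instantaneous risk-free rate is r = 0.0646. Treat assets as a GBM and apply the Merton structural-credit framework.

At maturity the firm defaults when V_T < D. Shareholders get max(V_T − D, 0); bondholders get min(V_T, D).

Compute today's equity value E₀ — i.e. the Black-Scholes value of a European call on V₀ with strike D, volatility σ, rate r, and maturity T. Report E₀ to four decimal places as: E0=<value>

E0=22.9470

d₁ = [ln(V₀/D) + (r + σ²/2)T] / (σ√T)
   = [ln(134.6174/126.8413) + (0.0646 + 0.5·0.2709²)·1.0033] / (0.2709·√1.0033)
   = [0.059500 + 0.101628] / 0.271347 = 0.593807
d₂ = d₁ − σ√T = 0.593807 − 0.271347 = 0.322461
N(d₁) = 0.723680,  N(d₂) = 0.626448,  e^(−rT) = 0.937243
E₀ = V₀·N(d₁) − D·e^(−rT)·N(d₂)
   = 134.6174·0.723680 − 126.8413·0.937243·0.626448 = 22.947032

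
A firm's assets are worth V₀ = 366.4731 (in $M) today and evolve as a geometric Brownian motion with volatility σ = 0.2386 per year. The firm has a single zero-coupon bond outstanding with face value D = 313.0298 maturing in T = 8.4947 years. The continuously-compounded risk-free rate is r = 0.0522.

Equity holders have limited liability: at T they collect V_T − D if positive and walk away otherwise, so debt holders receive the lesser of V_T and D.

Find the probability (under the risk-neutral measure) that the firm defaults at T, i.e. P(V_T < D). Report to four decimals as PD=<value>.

d₁ = [ln(V₀/D) + (r + σ²/2)T] / (σ√T)
   = [ln(366.4731/313.0298) + (0.0522 + 0.5·0.2386²)·8.4947] / (0.2386·√8.4947)
   = [0.157627 + 0.685225] / 0.695416 = 1.212011
d₂ = d₁ − σ√T = 1.212011 − 0.695416 = 0.516596
risk-neutral PD = N(−d₂) = N(-0.516596) = 0.302719

PD=0.3027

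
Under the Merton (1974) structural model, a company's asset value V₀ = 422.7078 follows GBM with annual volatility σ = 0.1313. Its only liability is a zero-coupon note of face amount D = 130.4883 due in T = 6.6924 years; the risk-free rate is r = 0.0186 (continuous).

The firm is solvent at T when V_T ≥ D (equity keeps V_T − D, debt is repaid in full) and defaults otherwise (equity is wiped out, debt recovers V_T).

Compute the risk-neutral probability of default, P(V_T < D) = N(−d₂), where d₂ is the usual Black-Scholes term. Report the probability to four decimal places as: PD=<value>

PD=0.0001

d₁ = [ln(V₀/D) + (r + σ²/2)T] / (σ√T)
   = [ln(422.7078/130.4883) + (0.0186 + 0.5·0.1313²)·6.6924] / (0.1313·√6.6924)
   = [1.175398 + 0.182166] / 0.339669 = 3.996728
d₂ = d₁ − σ√T = 3.996728 − 0.339669 = 3.657059
risk-neutral PD = N(−d₂) = N(-3.657059) = 0.000128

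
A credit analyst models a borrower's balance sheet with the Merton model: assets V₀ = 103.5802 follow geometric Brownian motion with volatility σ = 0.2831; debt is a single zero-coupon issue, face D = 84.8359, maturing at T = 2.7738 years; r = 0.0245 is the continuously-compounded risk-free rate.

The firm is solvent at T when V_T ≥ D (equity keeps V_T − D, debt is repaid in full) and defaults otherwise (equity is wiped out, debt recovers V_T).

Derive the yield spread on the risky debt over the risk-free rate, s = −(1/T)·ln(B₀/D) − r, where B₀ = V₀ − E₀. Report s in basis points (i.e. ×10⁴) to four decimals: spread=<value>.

spread=357.5280

d₁ = [ln(V₀/D) + (r + σ²/2)T] / (σ√T)
   = [ln(103.5802/84.8359) + (0.0245 + 0.5·0.2831²)·2.7738] / (0.2831·√2.7738)
   = [0.199627 + 0.179112] / 0.471495 = 0.803273
d₂ = d₁ − σ√T = 0.803273 − 0.471495 = 0.331777
N(d₁) = 0.789091,  N(d₂) = 0.629971,  e^(−rT) = 0.934300
E₀ = V₀·N(d₁) − D·e^(−rT)·N(d₂)
   = 103.5802·0.789091 − 84.8359·0.934300·0.629971 = 31.801370
B₀ = V₀ − E₀ = 103.5802 − 31.801370 = 71.778830
spread = −(1/T)·ln(B₀/D) − r = −(1/2.7738)·ln(71.778830/84.8359) − 0.0245 = 0.03575280
in basis points: 0.03575280 × 10⁴ = 357.5280 bp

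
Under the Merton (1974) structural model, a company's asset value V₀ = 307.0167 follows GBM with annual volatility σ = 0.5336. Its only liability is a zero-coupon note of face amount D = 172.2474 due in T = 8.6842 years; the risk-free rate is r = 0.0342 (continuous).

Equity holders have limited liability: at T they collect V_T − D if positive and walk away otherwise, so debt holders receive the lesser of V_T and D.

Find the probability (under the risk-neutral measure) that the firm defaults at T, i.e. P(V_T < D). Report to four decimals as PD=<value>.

d₁ = [ln(V₀/D) + (r + σ²/2)T] / (σ√T)
   = [ln(307.0167/172.2474) + (0.0342 + 0.5·0.5336²)·8.6842] / (0.5336·√8.6842)
   = [0.577970 + 1.533321] / 1.572464 = 1.342664
d₂ = d₁ − σ√T = 1.342664 − 1.572464 = -0.229800
risk-neutral PD = N(−d₂) = N(0.229800) = 0.590876

PD=0.5909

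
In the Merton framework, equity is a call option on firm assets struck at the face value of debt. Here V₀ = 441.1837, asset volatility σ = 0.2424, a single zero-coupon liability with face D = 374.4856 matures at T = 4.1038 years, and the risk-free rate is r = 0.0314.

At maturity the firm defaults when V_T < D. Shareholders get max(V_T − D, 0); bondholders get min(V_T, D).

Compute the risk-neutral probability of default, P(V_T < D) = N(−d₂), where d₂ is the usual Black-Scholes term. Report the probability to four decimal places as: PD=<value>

PD=0.3629

d₁ = [ln(V₀/D) + (r + σ²/2)T] / (σ√T)
   = [ln(441.1837/374.4856) + (0.0314 + 0.5·0.2424²)·4.1038] / (0.2424·√4.1038)
   = [0.163908 + 0.249424] / 0.491050 = 0.841732
d₂ = d₁ − σ√T = 0.841732 − 0.491050 = 0.350682
risk-neutral PD = N(−d₂) = N(-0.350682) = 0.362914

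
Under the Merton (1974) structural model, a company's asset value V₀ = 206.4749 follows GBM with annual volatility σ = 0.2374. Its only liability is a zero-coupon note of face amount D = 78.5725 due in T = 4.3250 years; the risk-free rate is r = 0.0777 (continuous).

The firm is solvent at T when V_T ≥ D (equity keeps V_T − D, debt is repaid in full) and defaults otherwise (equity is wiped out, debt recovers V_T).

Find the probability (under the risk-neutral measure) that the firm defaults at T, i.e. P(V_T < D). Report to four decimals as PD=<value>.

PD=0.0084

d₁ = [ln(V₀/D) + (r + σ²/2)T] / (σ√T)
   = [ln(206.4749/78.5725) + (0.0777 + 0.5·0.2374²)·4.3250] / (0.2374·√4.3250)
   = [0.966157 + 0.457928] / 0.493712 = 2.884445
d₂ = d₁ − σ√T = 2.884445 − 0.493712 = 2.390733
risk-neutral PD = N(−d₂) = N(-2.390733) = 0.008407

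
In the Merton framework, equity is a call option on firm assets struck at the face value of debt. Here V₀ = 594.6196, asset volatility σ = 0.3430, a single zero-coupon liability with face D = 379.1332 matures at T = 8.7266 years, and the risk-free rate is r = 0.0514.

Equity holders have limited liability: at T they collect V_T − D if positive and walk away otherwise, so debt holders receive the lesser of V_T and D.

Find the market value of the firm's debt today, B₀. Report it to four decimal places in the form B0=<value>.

d₁ = [ln(V₀/D) + (r + σ²/2)T] / (σ√T)
   = [ln(594.6196/379.1332) + (0.0514 + 0.5·0.3430²)·8.7266] / (0.3430·√8.7266)
   = [0.450034 + 0.961885] / 1.013250 = 1.393456
d₂ = d₁ − σ√T = 1.393456 − 1.013250 = 0.380206
N(d₁) = 0.918259,  N(d₂) = 0.648104,  e^(−rT) = 0.638555
E₀ = V₀·N(d₁) − D·e^(−rT)·N(d₂)
   = 594.6196·0.918259 − 379.1332·0.638555·0.648104 = 389.110557
B₀ = V₀ − E₀ = 594.6196 − 389.110557 = 205.509043

B0=205.5090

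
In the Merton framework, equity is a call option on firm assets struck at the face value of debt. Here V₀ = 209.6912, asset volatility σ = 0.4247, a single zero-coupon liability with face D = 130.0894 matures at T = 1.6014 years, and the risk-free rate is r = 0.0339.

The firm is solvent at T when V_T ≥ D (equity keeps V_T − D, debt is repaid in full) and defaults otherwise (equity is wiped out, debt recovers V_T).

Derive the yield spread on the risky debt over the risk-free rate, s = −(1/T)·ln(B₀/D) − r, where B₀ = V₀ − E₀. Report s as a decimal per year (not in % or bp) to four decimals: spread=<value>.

d₁ = [ln(V₀/D) + (r + σ²/2)T] / (σ√T)
   = [ln(209.6912/130.0894) + (0.0339 + 0.5·0.4247²)·1.6014] / (0.4247·√1.6014)
   = [0.477414 + 0.198710] / 0.537443 = 1.258039
d₂ = d₁ − σ√T = 1.258039 − 0.537443 = 0.720596
N(d₁) = 0.895811,  N(d₂) = 0.764421,  e^(−rT) = 0.947160
E₀ = V₀·N(d₁) − D·e^(−rT)·N(d₂)
   = 209.6912·0.895811 − 130.0894·0.947160·0.764421 = 93.655239
B₀ = V₀ − E₀ = 209.6912 − 93.655239 = 116.035961
spread = −(1/T)·ln(B₀/D) − r = −(1/1.6014)·ln(116.035961/130.0894) − 0.0339 = 0.03748863

spread=0.0375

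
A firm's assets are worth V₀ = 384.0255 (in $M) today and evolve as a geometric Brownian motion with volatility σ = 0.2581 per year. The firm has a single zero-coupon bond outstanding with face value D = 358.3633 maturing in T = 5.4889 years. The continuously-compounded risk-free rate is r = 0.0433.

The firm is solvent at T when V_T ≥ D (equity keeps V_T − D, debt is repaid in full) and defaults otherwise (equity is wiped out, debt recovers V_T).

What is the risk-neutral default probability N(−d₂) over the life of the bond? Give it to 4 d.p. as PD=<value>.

d₁ = [ln(V₀/D) + (r + σ²/2)T] / (σ√T)
   = [ln(384.0255/358.3633) + (0.0433 + 0.5·0.2581²)·5.4889] / (0.2581·√5.4889)
   = [0.069162 + 0.420493] / 0.604687 = 0.809765
d₂ = d₁ − σ√T = 0.809765 − 0.604687 = 0.205078
risk-neutral PD = N(−d₂) = N(-0.205078) = 0.418756

PD=0.4188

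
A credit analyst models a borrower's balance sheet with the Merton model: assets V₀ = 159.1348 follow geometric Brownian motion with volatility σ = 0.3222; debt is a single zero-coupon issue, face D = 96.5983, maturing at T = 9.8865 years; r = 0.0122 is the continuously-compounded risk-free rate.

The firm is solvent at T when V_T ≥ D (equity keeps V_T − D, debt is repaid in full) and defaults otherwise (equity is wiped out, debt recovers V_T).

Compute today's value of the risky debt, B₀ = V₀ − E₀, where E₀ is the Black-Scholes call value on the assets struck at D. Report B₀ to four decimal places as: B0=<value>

B0=67.3596

d₁ = [ln(V₀/D) + (r + σ²/2)T] / (σ√T)
   = [ln(159.1348/96.5983) + (0.0122 + 0.5·0.3222²)·9.8865] / (0.3222·√9.8865)
   = [0.499190 + 0.633788] / 1.013087 = 1.118343
d₂ = d₁ − σ√T = 1.118343 − 1.013087 = 0.105255
N(d₁) = 0.868290,  N(d₂) = 0.541913,  e^(−rT) = 0.886375
E₀ = V₀·N(d₁) − D·e^(−rT)·N(d₂)
   = 159.1348·0.868290 − 96.5983·0.886375·0.541913 = 91.775222
B₀ = V₀ − E₀ = 159.1348 − 91.775222 = 67.359578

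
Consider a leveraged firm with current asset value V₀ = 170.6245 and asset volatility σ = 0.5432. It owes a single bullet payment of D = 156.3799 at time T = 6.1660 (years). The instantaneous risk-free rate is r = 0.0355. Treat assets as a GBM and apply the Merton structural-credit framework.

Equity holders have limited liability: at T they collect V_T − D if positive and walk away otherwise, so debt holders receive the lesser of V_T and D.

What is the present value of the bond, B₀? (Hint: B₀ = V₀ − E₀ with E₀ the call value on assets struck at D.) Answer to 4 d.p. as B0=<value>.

d₁ = [ln(V₀/D) + (r + σ²/2)T] / (σ√T)
   = [ln(170.6245/156.3799) + (0.0355 + 0.5·0.5432²)·6.1660] / (0.5432·√6.1660)
   = [0.087177 + 1.128582] / 1.348843 = 0.901335
d₂ = d₁ − σ√T = 0.901335 − 1.348843 = -0.447509
N(d₁) = 0.816295,  N(d₂) = 0.327254,  e^(−rT) = 0.803408
E₀ = V₀·N(d₁) − D·e^(−rT)·N(d₂)
   = 170.6245·0.816295 − 156.3799·0.803408·0.327254 = 98.164754
B₀ = V₀ − E₀ = 170.6245 − 98.164754 = 72.459746

B0=72.4597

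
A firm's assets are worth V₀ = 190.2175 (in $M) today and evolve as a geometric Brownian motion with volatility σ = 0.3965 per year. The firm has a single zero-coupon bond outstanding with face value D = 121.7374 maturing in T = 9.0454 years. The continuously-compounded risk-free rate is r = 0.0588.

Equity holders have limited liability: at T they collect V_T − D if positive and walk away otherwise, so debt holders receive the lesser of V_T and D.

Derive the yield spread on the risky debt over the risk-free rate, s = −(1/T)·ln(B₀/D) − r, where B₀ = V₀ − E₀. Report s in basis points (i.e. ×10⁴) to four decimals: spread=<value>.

d₁ = [ln(V₀/D) + (r + σ²/2)T] / (σ√T)
   = [ln(190.2175/121.7374) + (0.0588 + 0.5·0.3965²)·9.0454] / (0.3965·√9.0454)
   = [0.446302 + 1.242893] / 1.192496 = 1.416520
d₂ = d₁ − σ√T = 1.416520 − 1.192496 = 0.224024
N(d₁) = 0.921688,  N(d₂) = 0.588631,  e^(−rT) = 0.587506
E₀ = V₀·N(d₁) − D·e^(−rT)·N(d₂)
   = 190.2175·0.921688 − 121.7374·0.587506·0.588631 = 133.221571
B₀ = V₀ − E₀ = 190.2175 − 133.221571 = 56.995929
spread = −(1/T)·ln(B₀/D) − r = −(1/9.0454)·ln(56.995929/121.7374) − 0.0588 = 0.02509750
in basis points: 0.02509750 × 10⁴ = 250.9750 bp

spread=250.9750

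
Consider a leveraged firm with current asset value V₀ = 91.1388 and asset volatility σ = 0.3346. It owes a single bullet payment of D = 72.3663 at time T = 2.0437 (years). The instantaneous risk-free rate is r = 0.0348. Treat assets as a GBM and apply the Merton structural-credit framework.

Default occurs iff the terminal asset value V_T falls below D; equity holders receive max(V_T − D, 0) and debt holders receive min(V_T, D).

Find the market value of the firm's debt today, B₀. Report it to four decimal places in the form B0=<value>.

d₁ = [ln(V₀/D) + (r + σ²/2)T] / (σ√T)
   = [ln(91.1388/72.3663) + (0.0348 + 0.5·0.3346²)·2.0437] / (0.3346·√2.0437)
   = [0.230643 + 0.185524] / 0.478338 = 0.870028
d₂ = d₁ − σ√T = 0.870028 − 0.478338 = 0.391690
N(d₁) = 0.807857,  N(d₂) = 0.652357,  e^(−rT) = 0.931349
E₀ = V₀·N(d₁) − D·e^(−rT)·N(d₂)
   = 91.1388·0.807857 − 72.3663·0.931349·0.652357 = 29.659431
B₀ = V₀ − E₀ = 91.1388 − 29.659431 = 61.479369

B0=61.4794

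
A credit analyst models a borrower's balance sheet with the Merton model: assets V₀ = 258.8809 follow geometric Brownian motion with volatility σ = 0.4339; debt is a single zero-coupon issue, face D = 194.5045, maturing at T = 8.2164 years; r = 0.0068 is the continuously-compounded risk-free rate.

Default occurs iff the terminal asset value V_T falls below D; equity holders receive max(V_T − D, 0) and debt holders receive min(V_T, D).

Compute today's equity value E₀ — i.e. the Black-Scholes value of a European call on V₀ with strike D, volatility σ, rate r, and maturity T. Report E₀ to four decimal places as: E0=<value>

E0=143.9997

d₁ = [ln(V₀/D) + (r + σ²/2)T] / (σ√T)
   = [ln(258.8809/194.5045) + (0.0068 + 0.5·0.4339²)·8.2164] / (0.4339·√8.2164)
   = [0.285913 + 0.829319] / 1.243742 = 0.896674
d₂ = d₁ − σ√T = 0.896674 − 1.243742 = -0.347068
N(d₁) = 0.815054,  N(d₂) = 0.364270,  e^(−rT) = 0.945661
E₀ = V₀·N(d₁) − D·e^(−rT)·N(d₂)
   = 258.8809·0.815054 − 194.5045·0.945661·0.364270 = 143.999710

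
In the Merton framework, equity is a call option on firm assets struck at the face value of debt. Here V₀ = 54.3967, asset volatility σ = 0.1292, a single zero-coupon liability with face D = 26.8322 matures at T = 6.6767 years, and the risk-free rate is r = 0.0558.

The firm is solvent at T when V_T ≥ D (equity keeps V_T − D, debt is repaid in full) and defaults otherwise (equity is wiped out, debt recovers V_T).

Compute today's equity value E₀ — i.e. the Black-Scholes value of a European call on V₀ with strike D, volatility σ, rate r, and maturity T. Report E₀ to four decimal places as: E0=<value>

E0=35.9119

d₁ = [ln(V₀/D) + (r + σ²/2)T] / (σ√T)
   = [ln(54.3967/26.8322) + (0.0558 + 0.5·0.1292²)·6.6767] / (0.1292·√6.6767)
   = [0.706701 + 0.428286] / 0.333844 = 3.399752
d₂ = d₁ − σ√T = 3.399752 − 0.333844 = 3.065908
N(d₁) = 0.999663,  N(d₂) = 0.998915,  e^(−rT) = 0.688968
E₀ = V₀·N(d₁) − D·e^(−rT)·N(d₂)
   = 54.3967·0.999663 − 26.8322·0.688968·0.998915 = 35.911876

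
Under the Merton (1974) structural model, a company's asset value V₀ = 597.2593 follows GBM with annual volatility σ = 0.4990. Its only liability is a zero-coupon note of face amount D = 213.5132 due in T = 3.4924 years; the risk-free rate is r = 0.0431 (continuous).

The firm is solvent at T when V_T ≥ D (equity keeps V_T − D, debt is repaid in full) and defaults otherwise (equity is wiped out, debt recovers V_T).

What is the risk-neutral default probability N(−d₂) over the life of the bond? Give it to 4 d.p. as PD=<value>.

d₁ = [ln(V₀/D) + (r + σ²/2)T] / (σ√T)
   = [ln(597.2593/213.5132) + (0.0431 + 0.5·0.4990²)·3.4924] / (0.4990·√3.4924)
   = [1.028653 + 0.585328] / 0.932529 = 1.730756
d₂ = d₁ − σ√T = 1.730756 − 0.932529 = 0.798226
risk-neutral PD = N(−d₂) = N(-0.798226) = 0.212370

PD=0.2124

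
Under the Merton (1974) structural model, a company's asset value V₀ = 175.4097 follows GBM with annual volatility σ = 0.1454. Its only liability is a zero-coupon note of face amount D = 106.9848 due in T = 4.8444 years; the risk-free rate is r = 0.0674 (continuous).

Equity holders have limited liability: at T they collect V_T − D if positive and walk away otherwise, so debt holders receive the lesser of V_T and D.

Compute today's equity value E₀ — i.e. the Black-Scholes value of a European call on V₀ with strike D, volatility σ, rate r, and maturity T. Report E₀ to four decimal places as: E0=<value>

E0=98.2873

d₁ = [ln(V₀/D) + (r + σ²/2)T] / (σ√T)
   = [ln(175.4097/106.9848) + (0.0674 + 0.5·0.1454²)·4.8444] / (0.1454·√4.8444)
   = [0.494438 + 0.377721] / 0.320025 = 2.725279
d₂ = d₁ − σ√T = 2.725279 − 0.320025 = 2.405253
N(d₁) = 0.996788,  N(d₂) = 0.991919,  e^(−rT) = 0.721435
E₀ = V₀·N(d₁) − D·e^(−rT)·N(d₂)
   = 175.4097·0.996788 − 106.9848·0.721435·0.991919 = 98.287292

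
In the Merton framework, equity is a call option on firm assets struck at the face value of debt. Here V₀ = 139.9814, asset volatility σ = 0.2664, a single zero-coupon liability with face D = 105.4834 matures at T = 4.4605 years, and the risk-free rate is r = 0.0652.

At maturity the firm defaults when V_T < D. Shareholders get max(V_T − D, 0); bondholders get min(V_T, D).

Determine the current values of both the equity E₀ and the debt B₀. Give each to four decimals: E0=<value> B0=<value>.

d₁ = [ln(V₀/D) + (r + σ²/2)T] / (σ√T)
   = [ln(139.9814/105.4834) + (0.0652 + 0.5·0.2664²)·4.4605] / (0.2664·√4.4605)
   = [0.282956 + 0.449103] / 0.562634 = 1.301128
d₂ = d₁ − σ√T = 1.301128 − 0.562634 = 0.738494
N(d₁) = 0.903393,  N(d₂) = 0.769893,  e^(−rT) = 0.747647
E₀ = V₀·N(d₁) − D·e^(−rT)·N(d₂)
   = 139.9814·0.903393 − 105.4834·0.747647·0.769893 = 65.741091
B₀ = V₀ − E₀ = 139.9814 − 65.741091 = 74.240309

E0=65.7411 B0=74.2403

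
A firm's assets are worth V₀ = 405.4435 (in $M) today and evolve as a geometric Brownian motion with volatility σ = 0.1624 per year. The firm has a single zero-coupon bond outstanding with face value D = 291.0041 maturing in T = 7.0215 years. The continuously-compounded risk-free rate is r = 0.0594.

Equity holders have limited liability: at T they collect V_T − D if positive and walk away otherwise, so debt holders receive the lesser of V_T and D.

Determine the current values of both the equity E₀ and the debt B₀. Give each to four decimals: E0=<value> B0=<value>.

E0=215.6359 B0=189.8076

d₁ = [ln(V₀/D) + (r + σ²/2)T] / (σ√T)
   = [ln(405.4435/291.0041) + (0.0594 + 0.5·0.1624²)·7.0215] / (0.1624·√7.0215)
   = [0.331644 + 0.509669] / 0.430329 = 1.955044
d₂ = d₁ − σ√T = 1.955044 − 0.430329 = 1.524715
N(d₁) = 0.974711,  N(d₂) = 0.936335,  e^(−rT) = 0.658970
E₀ = V₀·N(d₁) − D·e^(−rT)·N(d₂)
   = 405.4435·0.974711 − 291.0041·0.658970·0.936335 = 215.635879
B₀ = V₀ − E₀ = 405.4435 − 215.635879 = 189.807621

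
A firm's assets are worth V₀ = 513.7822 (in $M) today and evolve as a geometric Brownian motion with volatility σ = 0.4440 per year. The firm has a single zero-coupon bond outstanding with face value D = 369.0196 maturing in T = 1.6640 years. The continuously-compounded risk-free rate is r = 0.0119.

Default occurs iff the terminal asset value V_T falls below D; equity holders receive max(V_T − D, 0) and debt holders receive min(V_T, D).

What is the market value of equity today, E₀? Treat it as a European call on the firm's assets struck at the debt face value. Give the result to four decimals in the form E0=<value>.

d₁ = [ln(V₀/D) + (r + σ²/2)T] / (σ√T)
   = [ln(513.7822/369.0196) + (0.0119 + 0.5·0.4440²)·1.6640] / (0.4440·√1.6640)
   = [0.330950 + 0.183819] / 0.572743 = 0.898778
d₂ = d₁ − σ√T = 0.898778 − 0.572743 = 0.326035
N(d₁) = 0.815614,  N(d₂) = 0.627801,  e^(−rT) = 0.980393
E₀ = V₀·N(d₁) − D·e^(−rT)·N(d₂)
   = 513.7822·0.815614 − 369.0196·0.980393·0.627801 = 191.919640

E0=191.9196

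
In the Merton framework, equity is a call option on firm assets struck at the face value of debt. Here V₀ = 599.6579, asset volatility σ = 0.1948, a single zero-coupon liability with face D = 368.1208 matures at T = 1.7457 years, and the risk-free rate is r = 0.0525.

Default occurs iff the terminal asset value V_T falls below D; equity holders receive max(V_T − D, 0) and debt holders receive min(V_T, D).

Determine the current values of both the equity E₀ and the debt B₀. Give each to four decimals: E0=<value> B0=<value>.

d₁ = [ln(V₀/D) + (r + σ²/2)T] / (σ√T)
   = [ln(599.6579/368.1208) + (0.0525 + 0.5·0.1948²)·1.7457] / (0.1948·√1.7457)
   = [0.487948 + 0.124771] / 0.257379 = 2.380608
d₂ = d₁ − σ√T = 2.380608 − 0.257379 = 2.123229
N(d₁) = 0.991358,  N(d₂) = 0.983133,  e^(−rT) = 0.912425
E₀ = V₀·N(d₁) − D·e^(−rT)·N(d₂)
   = 599.6579·0.991358 − 368.1208·0.912425·0.983133 = 264.258411
B₀ = V₀ − E₀ = 599.6579 − 264.258411 = 335.399489

E0=264.2584 B0=335.3995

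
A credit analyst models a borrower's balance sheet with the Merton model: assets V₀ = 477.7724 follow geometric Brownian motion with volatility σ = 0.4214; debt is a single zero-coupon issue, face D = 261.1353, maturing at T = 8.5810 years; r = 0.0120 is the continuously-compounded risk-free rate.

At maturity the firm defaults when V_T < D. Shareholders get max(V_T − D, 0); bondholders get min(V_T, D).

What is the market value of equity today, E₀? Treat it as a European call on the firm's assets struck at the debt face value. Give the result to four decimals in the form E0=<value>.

d₁ = [ln(V₀/D) + (r + σ²/2)T] / (σ√T)
   = [ln(477.7724/261.1353) + (0.0120 + 0.5·0.4214²)·8.5810] / (0.4214·√8.5810)
   = [0.604096 + 0.864870] / 1.234422 = 1.190004
d₂ = d₁ − σ√T = 1.190004 − 1.234422 = -0.044418
N(d₁) = 0.882978,  N(d₂) = 0.482286,  e^(−rT) = 0.902152
E₀ = V₀·N(d₁) − D·e^(−rT)·N(d₂)
   = 477.7724·0.882978 − 261.1353·0.902152·0.482286 = 308.243604

E0=308.2436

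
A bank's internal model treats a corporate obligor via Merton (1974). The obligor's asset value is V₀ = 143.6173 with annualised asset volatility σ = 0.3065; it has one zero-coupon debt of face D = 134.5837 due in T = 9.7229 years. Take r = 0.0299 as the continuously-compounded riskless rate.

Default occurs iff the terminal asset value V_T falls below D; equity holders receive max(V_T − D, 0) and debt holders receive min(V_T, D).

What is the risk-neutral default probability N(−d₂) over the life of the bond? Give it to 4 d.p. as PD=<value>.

PD=0.5421

d₁ = [ln(V₀/D) + (r + σ²/2)T] / (σ√T)
   = [ln(143.6173/134.5837) + (0.0299 + 0.5·0.3065²)·9.7229] / (0.3065·√9.7229)
   = [0.064966 + 0.747410] / 0.955715 = 0.850019
d₂ = d₁ − σ√T = 0.850019 − 0.955715 = -0.105696
risk-neutral PD = N(−d₂) = N(0.105696) = 0.542088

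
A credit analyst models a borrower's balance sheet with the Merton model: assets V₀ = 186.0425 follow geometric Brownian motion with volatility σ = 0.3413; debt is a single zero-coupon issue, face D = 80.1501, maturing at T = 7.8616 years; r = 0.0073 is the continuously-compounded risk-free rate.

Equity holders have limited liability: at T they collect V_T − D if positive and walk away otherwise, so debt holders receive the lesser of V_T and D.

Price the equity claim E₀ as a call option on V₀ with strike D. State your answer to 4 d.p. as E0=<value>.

E0=120.2315

d₁ = [ln(V₀/D) + (r + σ²/2)T] / (σ√T)
   = [ln(186.0425/80.1501) + (0.0073 + 0.5·0.3413²)·7.8616] / (0.3413·√7.8616)
   = [0.842074 + 0.515272] / 0.956956 = 1.418400
d₂ = d₁ − σ√T = 1.418400 − 0.956956 = 0.461444
N(d₁) = 0.921963,  N(d₂) = 0.677760,  e^(−rT) = 0.944226
E₀ = V₀·N(d₁) − D·e^(−rT)·N(d₂)
   = 186.0425·0.921963 − 80.1501·0.944226·0.677760 = 120.231541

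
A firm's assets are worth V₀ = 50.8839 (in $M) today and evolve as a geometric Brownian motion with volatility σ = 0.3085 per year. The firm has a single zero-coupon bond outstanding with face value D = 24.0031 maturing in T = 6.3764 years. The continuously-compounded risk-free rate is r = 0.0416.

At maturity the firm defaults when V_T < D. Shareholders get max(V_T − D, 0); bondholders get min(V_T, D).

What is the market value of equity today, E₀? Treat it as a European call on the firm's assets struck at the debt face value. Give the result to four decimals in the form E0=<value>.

d₁ = [ln(V₀/D) + (r + σ²/2)T] / (σ√T)
   = [ln(50.8839/24.0031) + (0.0416 + 0.5·0.3085²)·6.3764] / (0.3085·√6.3764)
   = [0.751364 + 0.568686] / 0.779010 = 1.694523
d₂ = d₁ − σ√T = 1.694523 − 0.779010 = 0.915513
N(d₁) = 0.954917,  N(d₂) = 0.820039,  e^(−rT) = 0.767008
E₀ = V₀·N(d₁) − D·e^(−rT)·N(d₂)
   = 50.8839·0.954917 − 24.0031·0.767008·0.820039 = 33.492523

E0=33.4925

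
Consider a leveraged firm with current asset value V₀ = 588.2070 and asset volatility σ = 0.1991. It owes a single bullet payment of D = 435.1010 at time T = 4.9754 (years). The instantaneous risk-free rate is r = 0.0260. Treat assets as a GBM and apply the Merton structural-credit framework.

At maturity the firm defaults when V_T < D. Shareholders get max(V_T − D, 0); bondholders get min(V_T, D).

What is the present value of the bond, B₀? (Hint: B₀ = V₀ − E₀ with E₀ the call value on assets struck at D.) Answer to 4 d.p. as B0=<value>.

B0=364.0244

d₁ = [ln(V₀/D) + (r + σ²/2)T] / (σ√T)
   = [ln(588.2070/435.1010) + (0.0260 + 0.5·0.1991²)·4.9754] / (0.1991·√4.9754)
   = [0.301501 + 0.227975] / 0.444105 = 1.192232
d₂ = d₁ − σ√T = 1.192232 − 0.444105 = 0.748127
N(d₁) = 0.883415,  N(d₂) = 0.772808,  e^(−rT) = 0.878657
E₀ = V₀·N(d₁) − D·e^(−rT)·N(d₂)
   = 588.2070·0.883415 − 435.1010·0.878657·0.772808 = 224.182583
B₀ = V₀ − E₀ = 588.2070 − 224.182583 = 364.024417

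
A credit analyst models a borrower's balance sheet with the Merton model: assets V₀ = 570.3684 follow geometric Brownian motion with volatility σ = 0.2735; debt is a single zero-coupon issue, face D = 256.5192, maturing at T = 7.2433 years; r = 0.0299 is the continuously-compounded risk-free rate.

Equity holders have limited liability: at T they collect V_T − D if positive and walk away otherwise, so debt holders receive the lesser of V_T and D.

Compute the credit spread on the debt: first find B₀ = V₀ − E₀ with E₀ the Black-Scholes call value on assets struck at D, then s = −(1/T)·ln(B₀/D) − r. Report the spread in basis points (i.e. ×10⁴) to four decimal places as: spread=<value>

spread=63.1355

d₁ = [ln(V₀/D) + (r + σ²/2)T] / (σ√T)
   = [ln(570.3684/256.5192) + (0.0299 + 0.5·0.2735²)·7.2433] / (0.2735·√7.2433)
   = [0.799079 + 0.487482] / 0.736081 = 1.747853
d₂ = d₁ − σ√T = 1.747853 − 0.736081 = 1.011772
N(d₁) = 0.959755,  N(d₂) = 0.844176,  e^(−rT) = 0.805272
E₀ = V₀·N(d₁) − D·e^(−rT)·N(d₂)
   = 570.3684·0.959755 − 256.5192·0.805272·0.844176 = 373.034366
B₀ = V₀ − E₀ = 570.3684 − 373.034366 = 197.334034
spread = −(1/T)·ln(B₀/D) − r = −(1/7.2433)·ln(197.334034/256.5192) − 0.0299 = 0.00631355
in basis points: 0.00631355 × 10⁴ = 63.1355 bp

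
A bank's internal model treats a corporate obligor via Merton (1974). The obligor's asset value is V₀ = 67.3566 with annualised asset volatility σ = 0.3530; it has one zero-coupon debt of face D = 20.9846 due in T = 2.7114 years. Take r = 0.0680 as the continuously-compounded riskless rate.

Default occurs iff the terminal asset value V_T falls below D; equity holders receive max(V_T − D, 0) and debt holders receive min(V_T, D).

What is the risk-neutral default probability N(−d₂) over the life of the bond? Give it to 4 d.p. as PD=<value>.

PD=0.0210

d₁ = [ln(V₀/D) + (r + σ²/2)T] / (σ√T)
   = [ln(67.3566/20.9846) + (0.0680 + 0.5·0.3530²)·2.7114] / (0.3530·√2.7114)
   = [1.166212 + 0.353308] / 0.581261 = 2.614176
d₂ = d₁ − σ√T = 2.614176 − 0.581261 = 2.032915
risk-neutral PD = N(−d₂) = N(-2.032915) = 0.021031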